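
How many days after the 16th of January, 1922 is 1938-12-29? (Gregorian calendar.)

Jan 16, 1922 → Jan 16, 1923: 365 days.
Jan 16, 1923 → Jan 16, 1924: 365 days.
Jan 16, 1924 → Jan 16, 1925: 366 days (Feb 29, 1924 is in that span).
Jan 16, 1925 → Jan 16, 1926: 365 days.
Jan 16, 1926 → Jan 16, 1927: 365 days.
Jan 16, 1927 → Jan 16, 1928: 365 days.
Jan 16, 1928 → Jan 16, 1929: 366 days (Feb 29, 1928 is in that span).
Jan 16, 1929 → Jan 16, 1930: 365 days.
Jan 16, 1930 → Jan 16, 1931: 365 days.
Jan 16, 1931 → Jan 16, 1932: 365 days.
Jan 16, 1932 → Jan 16, 1933: 366 days (Feb 29, 1932 is in that span).
Jan 16, 1933 → Jan 16, 1934: 365 days.
Jan 16, 1934 → Jan 16, 1935: 365 days.
Jan 16, 1935 → Jan 16, 1936: 365 days.
Jan 16, 1936 → Jan 16, 1937: 366 days (Feb 29, 1936 is in that span).
Jan 16, 1937 → Jan 16, 1938: 365 days.
Jan 16, 1938 → Feb 16, 1938: 31 days (January has 31).
Feb 16, 1938 → Mar 16, 1938: 28 days (February has 28).
Mar 16, 1938 → Apr 16, 1938: 31 days (March has 31).
Apr 16, 1938 → May 16, 1938: 30 days (April has 30).
May 16, 1938 → Jun 16, 1938: 31 days (May has 31).
Jun 16, 1938 → Jul 16, 1938: 30 days (June has 30).
Jul 16, 1938 → Aug 16, 1938: 31 days (July has 31).
Aug 16, 1938 → Sep 16, 1938: 31 days (August has 31).
Sep 16, 1938 → Oct 16, 1938: 30 days (September has 30).
Oct 16, 1938 → Nov 16, 1938: 31 days (October has 31).
Nov 16, 1938 → Dec 16, 1938: 30 days (November has 30).
Dec 16, 1938 → Dec 29, 1938: 13 days.
Total: 6191 days.

6191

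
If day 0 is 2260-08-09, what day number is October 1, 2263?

1148

Aug 9, 2260 → Aug 9, 2261: 365 days.
Aug 9, 2261 → Aug 9, 2262: 365 days.
Aug 9, 2262 → Aug 9, 2263: 365 days.
Aug 9, 2263 → Sep 9, 2263: 31 days (August has 31).
Sep 9, 2263 → Oct 1, 2263: 22 days.
Total: 1148 days.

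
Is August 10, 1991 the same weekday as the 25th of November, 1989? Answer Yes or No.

From Nov 25, 1989 to Aug 10, 1991 is 623 days.
623 mod 7 = 0, so they are the same weekday.
(Nov 25, 1989 is a Saturday; Aug 10, 1991 is a Saturday.)

Yes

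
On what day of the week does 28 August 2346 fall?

Doomsday rule: the anchor day for the 2300s is Wednesday. For year 46: 46÷12 = 3 r 10, and 10÷4 = 2, so 3+10+2 = 15.
Wednesday + 15 ≡ Thursday — that's 2346's doomsday.
In August the doomsday date is Aug 8.
Aug 28 is 20 days after Aug 8; 20 mod 7 = 6, so Thursday + 6 = Wednesday.

Wednesday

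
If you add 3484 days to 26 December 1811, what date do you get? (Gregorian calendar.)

July 10, 1821

+366 (one year; includes Feb 29, 1812) → Dec 26, 1812 (3118 left).
+365 (one year) → Dec 26, 1813 (2753 left).
+365 (one year) → Dec 26, 1814 (2388 left).
+365 (one year) → Dec 26, 1815 (2023 left).
+366 (one year; includes Feb 29, 1816) → Dec 26, 1816 (1657 left).
+365 (one year) → Dec 26, 1817 (1292 left).
+365 (one year) → Dec 26, 1818 (927 left).
+365 (one year) → Dec 26, 1819 (562 left).
+366 (one year; includes Feb 29, 1820) → Dec 26, 1820 (196 left).
Dec has 31 days: +6 → Jan 1, 1821 (190 left).
Jan has 31 days: +31 → Feb 1, 1821 (159 left).
Feb has 28 days: +28 → Mar 1, 1821 (131 left).
Mar has 31 days: +31 → Apr 1, 1821 (100 left).
Apr has 30 days: +30 → May 1, 1821 (70 left).
May has 31 days: +31 → Jun 1, 1821 (39 left).
Jun has 30 days: +30 → Jul 1, 1821 (9 left).
+9 → Jul 10, 1821.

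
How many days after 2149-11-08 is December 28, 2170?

7720

Nov 8, 2149 → Nov 8, 2150: 365 days.
Nov 8, 2150 → Nov 8, 2151: 365 days.
Nov 8, 2151 → Nov 8, 2152: 366 days (Feb 29, 2152 is in that span).
Nov 8, 2152 → Nov 8, 2153: 365 days.
Nov 8, 2153 → Nov 8, 2154: 365 days.
Nov 8, 2154 → Nov 8, 2155: 365 days.
Nov 8, 2155 → Nov 8, 2156: 366 days (Feb 29, 2156 is in that span).
Nov 8, 2156 → Nov 8, 2157: 365 days.
Nov 8, 2157 → Nov 8, 2158: 365 days.
Nov 8, 2158 → Nov 8, 2159: 365 days.
Nov 8, 2159 → Nov 8, 2160: 366 days (Feb 29, 2160 is in that span).
Nov 8, 2160 → Nov 8, 2161: 365 days.
Nov 8, 2161 → Nov 8, 2162: 365 days.
Nov 8, 2162 → Nov 8, 2163: 365 days.
Nov 8, 2163 → Nov 8, 2164: 366 days (Feb 29, 2164 is in that span).
Nov 8, 2164 → Nov 8, 2165: 365 days.
Nov 8, 2165 → Nov 8, 2166: 365 days.
Nov 8, 2166 → Nov 8, 2167: 365 days.
Nov 8, 2167 → Nov 8, 2168: 366 days (Feb 29, 2168 is in that span).
Nov 8, 2168 → Nov 8, 2169: 365 days.
Nov 8, 2169 → Nov 8, 2170: 365 days.
Nov 8, 2170 → Dec 8, 2170: 30 days (November has 30).
Dec 8, 2170 → Dec 28, 2170: 20 days.
Total: 7720 days.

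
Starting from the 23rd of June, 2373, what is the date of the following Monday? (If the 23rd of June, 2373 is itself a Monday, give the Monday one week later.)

June 25, 2373

Jun 23, 2373 is a Saturday.
From Saturday to the next Monday is 2 days.
Jun 23, 2373 + 2 = Jun 25, 2373.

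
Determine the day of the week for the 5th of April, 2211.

Friday

Doomsday rule: the anchor day for the 2200s is Friday. For year 11: 11÷12 = 0 r 11, and 11÷4 = 2, so 0+11+2 = 13.
Friday + 13 ≡ Thursday — that's 2211's doomsday.
In April the doomsday date is Apr 4.
Apr 5 is 1 day after Apr 4; 1 mod 7 = 1, so Thursday + 1 = Friday.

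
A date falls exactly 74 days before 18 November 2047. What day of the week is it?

First find the weekday of Nov 18, 2047. Doomsday rule: the anchor day for the 2000s is Tuesday. For year 47: 47÷12 = 3 r 11, and 11÷4 = 2, so 3+11+2 = 16.
Tuesday + 16 ≡ Thursday — that's 2047's doomsday.
In November the doomsday date is Nov 7.
Nov 18 is 11 days after Nov 7; 11 mod 7 = 4, so Thursday + 4 = Monday.
74 mod 7 = 4, so 74 days before a Monday is Monday − 4 = Thursday.

Thursday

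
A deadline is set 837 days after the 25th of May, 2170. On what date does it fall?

+365 (one year) → May 25, 2171 (472 left).
+366 (one year; includes Feb 29, 2172) → May 25, 2172 (106 left).
May has 31 days: +7 → Jun 1, 2172 (99 left).
Jun has 30 days: +30 → Jul 1, 2172 (69 left).
Jul has 31 days: +31 → Aug 1, 2172 (38 left).
Aug has 31 days: +31 → Sep 1, 2172 (7 left).
+7 → Sep 8, 2172.

September 8, 2172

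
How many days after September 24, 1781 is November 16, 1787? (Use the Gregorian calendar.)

Sep 24, 1781 → Sep 24, 1782: 365 days.
Sep 24, 1782 → Sep 24, 1783: 365 days.
Sep 24, 1783 → Sep 24, 1784: 366 days (Feb 29, 1784 is in that span).
Sep 24, 1784 → Sep 24, 1785: 365 days.
Sep 24, 1785 → Sep 24, 1786: 365 days.
Sep 24, 1786 → Sep 24, 1787: 365 days.
Sep 24, 1787 → Oct 24, 1787: 30 days (September has 30).
Oct 24, 1787 → Nov 16, 1787: 23 days.
Total: 2244 days.

2244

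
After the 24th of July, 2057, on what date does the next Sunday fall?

July 29, 2057

Jul 24, 2057 is a Tuesday.
From Tuesday to the next Sunday is 5 days.
Jul 24, 2057 + 5 = Jul 29, 2057.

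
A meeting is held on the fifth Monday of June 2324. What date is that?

June 30, 2324

June 1, 2324 is a Sunday.
The first Monday is therefore June 2 (1 days later).
The fifth Monday is 2 + 4×7 = June 30.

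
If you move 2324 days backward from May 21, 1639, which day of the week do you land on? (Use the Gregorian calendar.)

Saturday

May 21, 1639 is a Saturday.
2324 mod 7 = 0, so 2324 days before a Saturday is Saturday − 0 = Saturday.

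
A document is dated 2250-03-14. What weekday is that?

Thursday

Doomsday rule: the anchor day for the 2200s is Friday. For year 50: 50÷12 = 4 r 2, and 2÷4 = 0, so 4+2+0 = 6.
Friday + 6 ≡ Thursday — that's 2250's doomsday.
In March the doomsday date is Mar 14.
Mar 14 is the doomsday itself: Thursday.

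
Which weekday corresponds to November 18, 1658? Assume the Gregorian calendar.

Monday

Doomsday rule: the anchor day for the 1600s is Tuesday. For year 58: 58÷12 = 4 r 10, and 10÷4 = 2, so 4+10+2 = 16.
Tuesday + 16 ≡ Thursday — that's 1658's doomsday.
In November the doomsday date is Nov 7.
Nov 18 is 11 days after Nov 7; 11 mod 7 = 4, so Thursday + 4 = Monday.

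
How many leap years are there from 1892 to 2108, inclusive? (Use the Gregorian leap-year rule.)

53

Multiples of 4 in [1892,2108]: 55.
Of those, multiples of 100: 3 (not leap unless ÷400).
Multiples of 400: 1.
Leap years = 55 − 3 + 1 = 53.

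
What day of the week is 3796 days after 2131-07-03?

First find the weekday of Jul 3, 2131. Doomsday rule: the anchor day for the 2100s is Sunday. For year 31: 31÷12 = 2 r 7, and 7÷4 = 1, so 2+7+1 = 10.
Sunday + 10 ≡ Wednesday — that's 2131's doomsday.
In July the doomsday date is Jul 11.
Jul 3 is 8 days before Jul 11; 8 mod 7 = 1, so Wednesday − 1 = Tuesday.
3796 mod 7 = 2, so 3796 days after a Tuesday is Tuesday + 2 = Thursday.

Thursday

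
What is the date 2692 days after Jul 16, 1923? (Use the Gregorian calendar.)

+366 (one year; includes Feb 29, 1924) → Jul 16, 1924 (2326 left).
+365 (one year) → Jul 16, 1925 (1961 left).
+365 (one year) → Jul 16, 1926 (1596 left).
+365 (one year) → Jul 16, 1927 (1231 left).
+366 (one year; includes Feb 29, 1928) → Jul 16, 1928 (865 left).
+365 (one year) → Jul 16, 1929 (500 left).
+365 (one year) → Jul 16, 1930 (135 left).
Jul has 31 days: +16 → Aug 1, 1930 (119 left).
Aug has 31 days: +31 → Sep 1, 1930 (88 left).
Sep has 30 days: +30 → Oct 1, 1930 (58 left).
Oct has 31 days: +31 → Nov 1, 1930 (27 left).
+27 → Nov 28, 1930.

November 28, 1930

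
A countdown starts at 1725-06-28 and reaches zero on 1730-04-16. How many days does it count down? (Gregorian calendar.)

1753

Jun 28, 1725 → Jun 28, 1726: 365 days.
Jun 28, 1726 → Jun 28, 1727: 365 days.
Jun 28, 1727 → Jun 28, 1728: 366 days (Feb 29, 1728 is in that span).
Jun 28, 1728 → Jun 28, 1729: 365 days.
Jun 28, 1729 → Jul 28, 1729: 30 days (June has 30).
Jul 28, 1729 → Aug 28, 1729: 31 days (July has 31).
Aug 28, 1729 → Sep 28, 1729: 31 days (August has 31).
Sep 28, 1729 → Oct 28, 1729: 30 days (September has 30).
Oct 28, 1729 → Nov 28, 1729: 31 days (October has 31).
Nov 28, 1729 → Dec 28, 1729: 30 days (November has 30).
Dec 28, 1729 → Jan 28, 1730: 31 days (December has 31).
Jan 28, 1730 → Feb 28, 1730: 31 days (January has 31).
Feb 28, 1730 → Mar 28, 1730: 28 days (February has 28).
Mar 28, 1730 → Apr 16, 1730: 19 days.
Total: 1753 days.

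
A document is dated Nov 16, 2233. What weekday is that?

Doomsday rule: the anchor day for the 2200s is Friday. For year 33: 33÷12 = 2 r 9, and 9÷4 = 2, so 2+9+2 = 13.
Friday + 13 ≡ Thursday — that's 2233's doomsday.
In November the doomsday date is Nov 7.
Nov 16 is 9 days after Nov 7; 9 mod 7 = 2, so Thursday + 2 = Saturday.

Saturday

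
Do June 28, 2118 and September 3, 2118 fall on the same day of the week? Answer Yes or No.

No

From Jun 28, 2118 to Sep 3, 2118 is 67 days.
67 mod 7 = 4, so they are different weekdays.
(Jun 28, 2118 is a Tuesday; Sep 3, 2118 is a Saturday.)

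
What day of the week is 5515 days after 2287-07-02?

Friday

Jul 2, 2287 is a Saturday.
5515 mod 7 = 6, so 5515 days after a Saturday is Saturday + 6 = Friday.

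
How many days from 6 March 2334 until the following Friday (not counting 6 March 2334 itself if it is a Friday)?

Mar 6, 2334 is a Tuesday.
From Tuesday to the next Friday is 3 days.

3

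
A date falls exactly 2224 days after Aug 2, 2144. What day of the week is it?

Friday

Aug 2, 2144 is a Sunday.
2224 mod 7 = 5, so 2224 days after a Sunday is Sunday + 5 = Friday.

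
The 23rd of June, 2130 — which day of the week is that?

Doomsday rule: the anchor day for the 2100s is Sunday. For year 30: 30÷12 = 2 r 6, and 6÷4 = 1, so 2+6+1 = 9.
Sunday + 9 ≡ Tuesday — that's 2130's doomsday.
In June the doomsday date is Jun 6.
Jun 23 is 17 days after Jun 6; 17 mod 7 = 3, so Tuesday + 3 = Friday.

Friday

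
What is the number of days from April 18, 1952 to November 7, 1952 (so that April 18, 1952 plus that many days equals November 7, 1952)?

203

Apr 18, 1952 → May 18, 1952: 30 days (April has 30).
May 18, 1952 → Jun 18, 1952: 31 days (May has 31).
Jun 18, 1952 → Jul 18, 1952: 30 days (June has 30).
Jul 18, 1952 → Aug 18, 1952: 31 days (July has 31).
Aug 18, 1952 → Sep 18, 1952: 31 days (August has 31).
Sep 18, 1952 → Oct 18, 1952: 30 days (September has 30).
Oct 18, 1952 → Nov 7, 1952: 20 days.
Total: 203 days.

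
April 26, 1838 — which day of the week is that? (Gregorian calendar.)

Doomsday rule: the anchor day for the 1800s is Friday. For year 38: 38÷12 = 3 r 2, and 2÷4 = 0, so 3+2+0 = 5.
Friday + 5 ≡ Wednesday — that's 1838's doomsday.
In April the doomsday date is Apr 4.
Apr 26 is 22 days after Apr 4; 22 mod 7 = 1, so Wednesday + 1 = Thursday.

Thursday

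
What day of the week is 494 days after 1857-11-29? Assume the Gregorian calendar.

Thursday

Nov 29, 1857 is a Sunday.
494 mod 7 = 4, so 494 days after a Sunday is Sunday + 4 = Thursday.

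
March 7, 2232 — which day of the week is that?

Doomsday rule: the anchor day for the 2200s is Friday. For year 32: 32÷12 = 2 r 8, and 8÷4 = 2, so 2+8+2 = 12.
Friday + 12 ≡ Wednesday — that's 2232's doomsday.
In March the doomsday date is Mar 14.
Mar 7 is 7 days before Mar 14; 7 mod 7 = 0, so Wednesday − 0 = Wednesday.

Wednesday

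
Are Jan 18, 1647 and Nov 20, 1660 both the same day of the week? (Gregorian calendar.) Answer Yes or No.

From Jan 18, 1647 to Nov 20, 1660 is 5055 days.
5055 mod 7 = 1, so they are different weekdays.
(Jan 18, 1647 is a Friday; Nov 20, 1660 is a Saturday.)

No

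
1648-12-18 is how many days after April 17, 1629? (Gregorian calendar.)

Apr 17, 1629 → Apr 17, 1630: 365 days.
Apr 17, 1630 → Apr 17, 1631: 365 days.
Apr 17, 1631 → Apr 17, 1632: 366 days (Feb 29, 1632 is in that span).
Apr 17, 1632 → Apr 17, 1633: 365 days.
Apr 17, 1633 → Apr 17, 1634: 365 days.
Apr 17, 1634 → Apr 17, 1635: 365 days.
Apr 17, 1635 → Apr 17, 1636: 366 days (Feb 29, 1636 is in that span).
Apr 17, 1636 → Apr 17, 1637: 365 days.
Apr 17, 1637 → Apr 17, 1638: 365 days.
Apr 17, 1638 → Apr 17, 1639: 365 days.
Apr 17, 1639 → Apr 17, 1640: 366 days (Feb 29, 1640 is in that span).
Apr 17, 1640 → Apr 17, 1641: 365 days.
Apr 17, 1641 → Apr 17, 1642: 365 days.
Apr 17, 1642 → Apr 17, 1643: 365 days.
Apr 17, 1643 → Apr 17, 1644: 366 days (Feb 29, 1644 is in that span).
Apr 17, 1644 → Apr 17, 1645: 365 days.
Apr 17, 1645 → Apr 17, 1646: 365 days.
Apr 17, 1646 → Apr 17, 1647: 365 days.
Apr 17, 1647 → Apr 17, 1648: 366 days (Feb 29, 1648 is in that span).
Apr 17, 1648 → May 17, 1648: 30 days (April has 30).
May 17, 1648 → Jun 17, 1648: 31 days (May has 31).
Jun 17, 1648 → Jul 17, 1648: 30 days (June has 30).
Jul 17, 1648 → Aug 17, 1648: 31 days (July has 31).
Aug 17, 1648 → Sep 17, 1648: 31 days (August has 31).
Sep 17, 1648 → Oct 17, 1648: 30 days (September has 30).
Oct 17, 1648 → Nov 17, 1648: 31 days (October has 31).
Nov 17, 1648 → Dec 17, 1648: 30 days (November has 30).
Dec 17, 1648 → Dec 18, 1648: 1 days.
Total: 7185 days.

7185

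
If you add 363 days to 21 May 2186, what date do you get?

May has 31 days: +11 → Jun 1, 2186 (352 left).
Jun has 30 days: +30 → Jul 1, 2186 (322 left).
Jul has 31 days: +31 → Aug 1, 2186 (291 left).
Aug has 31 days: +31 → Sep 1, 2186 (260 left).
Sep has 30 days: +30 → Oct 1, 2186 (230 left).
Oct has 31 days: +31 → Nov 1, 2186 (199 left).
Nov has 30 days: +30 → Dec 1, 2186 (169 left).
Dec has 31 days: +31 → Jan 1, 2187 (138 left).
Jan has 31 days: +31 → Feb 1, 2187 (107 left).
Feb has 28 days: +28 → Mar 1, 2187 (79 left).
Mar has 31 days: +31 → Apr 1, 2187 (48 left).
Apr has 30 days: +30 → May 1, 2187 (18 left).
+18 → May 19, 2187.

May 19, 2187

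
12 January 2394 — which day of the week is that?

Wednesday

Doomsday rule: the anchor day for the 2300s is Wednesday. For year 94: 94÷12 = 7 r 10, and 10÷4 = 2, so 7+10+2 = 19.
Wednesday + 19 ≡ Monday — that's 2394's doomsday.
In January the doomsday date is Jan 3 (2394 is not a leap year).
Jan 12 is 9 days after Jan 3; 9 mod 7 = 2, so Monday + 2 = Wednesday.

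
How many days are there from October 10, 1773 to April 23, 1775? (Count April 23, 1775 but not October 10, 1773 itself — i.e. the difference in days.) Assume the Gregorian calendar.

560

Oct 10, 1773 → Oct 10, 1774: 365 days.
Oct 10, 1774 → Nov 10, 1774: 31 days (October has 31).
Nov 10, 1774 → Dec 10, 1774: 30 days (November has 30).
Dec 10, 1774 → Jan 10, 1775: 31 days (December has 31).
Jan 10, 1775 → Feb 10, 1775: 31 days (January has 31).
Feb 10, 1775 → Mar 10, 1775: 28 days (February has 28).
Mar 10, 1775 → Apr 10, 1775: 31 days (March has 31).
Apr 10, 1775 → Apr 23, 1775: 13 days.
Total: 560 days.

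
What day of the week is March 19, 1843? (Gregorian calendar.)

Doomsday rule: the anchor day for the 1800s is Friday. For year 43: 43÷12 = 3 r 7, and 7÷4 = 1, so 3+7+1 = 11.
Friday + 11 ≡ Tuesday — that's 1843's doomsday.
In March the doomsday date is Mar 14.
Mar 19 is 5 days after Mar 14; 5 mod 7 = 5, so Tuesday + 5 = Sunday.

Sunday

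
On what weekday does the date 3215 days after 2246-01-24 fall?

Jan 24, 2246 is a Saturday.
3215 mod 7 = 2, so 3215 days after a Saturday is Saturday + 2 = Monday.

Monday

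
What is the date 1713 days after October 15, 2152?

+365 (one year) → Oct 15, 2153 (1348 left).
+365 (one year) → Oct 15, 2154 (983 left).
+365 (one year) → Oct 15, 2155 (618 left).
+366 (one year; includes Feb 29, 2156) → Oct 15, 2156 (252 left).
Oct has 31 days: +17 → Nov 1, 2156 (235 left).
Nov has 30 days: +30 → Dec 1, 2156 (205 left).
Dec has 31 days: +31 → Jan 1, 2157 (174 left).
Jan has 31 days: +31 → Feb 1, 2157 (143 left).
Feb has 28 days: +28 → Mar 1, 2157 (115 left).
Mar has 31 days: +31 → Apr 1, 2157 (84 left).
Apr has 30 days: +30 → May 1, 2157 (54 left).
May has 31 days: +31 → Jun 1, 2157 (23 left).
+23 → Jun 24, 2157.

June 24, 2157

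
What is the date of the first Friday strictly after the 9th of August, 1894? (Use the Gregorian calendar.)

Aug 9, 1894 is a Thursday.
From Thursday to the next Friday is 1 day.
Aug 9, 1894 + 1 = Aug 10, 1894.

August 10, 1894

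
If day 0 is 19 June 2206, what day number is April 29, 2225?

6889

Jun 19, 2206 → Jun 19, 2207: 365 days.
Jun 19, 2207 → Jun 19, 2208: 366 days (Feb 29, 2208 is in that span).
Jun 19, 2208 → Jun 19, 2209: 365 days.
Jun 19, 2209 → Jun 19, 2210: 365 days.
Jun 19, 2210 → Jun 19, 2211: 365 days.
Jun 19, 2211 → Jun 19, 2212: 366 days (Feb 29, 2212 is in that span).
Jun 19, 2212 → Jun 19, 2213: 365 days.
Jun 19, 2213 → Jun 19, 2214: 365 days.
Jun 19, 2214 → Jun 19, 2215: 365 days.
Jun 19, 2215 → Jun 19, 2216: 366 days (Feb 29, 2216 is in that span).
Jun 19, 2216 → Jun 19, 2217: 365 days.
Jun 19, 2217 → Jun 19, 2218: 365 days.
Jun 19, 2218 → Jun 19, 2219: 365 days.
Jun 19, 2219 → Jun 19, 2220: 366 days (Feb 29, 2220 is in that span).
Jun 19, 2220 → Jun 19, 2221: 365 days.
Jun 19, 2221 → Jun 19, 2222: 365 days.
Jun 19, 2222 → Jun 19, 2223: 365 days.
Jun 19, 2223 → Jun 19, 2224: 366 days (Feb 29, 2224 is in that span).
Jun 19, 2224 → Jul 19, 2224: 30 days (June has 30).
Jul 19, 2224 → Aug 19, 2224: 31 days (July has 31).
Aug 19, 2224 → Sep 19, 2224: 31 days (August has 31).
Sep 19, 2224 → Oct 19, 2224: 30 days (September has 30).
Oct 19, 2224 → Nov 19, 2224: 31 days (October has 31).
Nov 19, 2224 → Dec 19, 2224: 30 days (November has 30).
Dec 19, 2224 → Jan 19, 2225: 31 days (December has 31).
Jan 19, 2225 → Feb 19, 2225: 31 days (January has 31).
Feb 19, 2225 → Mar 19, 2225: 28 days (February has 28).
Mar 19, 2225 → Apr 19, 2225: 31 days (March has 31).
Apr 19, 2225 → Apr 29, 2225: 10 days.
Total: 6889 days.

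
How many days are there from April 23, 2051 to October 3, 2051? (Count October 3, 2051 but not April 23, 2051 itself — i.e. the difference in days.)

Apr 23, 2051 → May 23, 2051: 30 days (April has 30).
May 23, 2051 → Jun 23, 2051: 31 days (May has 31).
Jun 23, 2051 → Jul 23, 2051: 30 days (June has 30).
Jul 23, 2051 → Aug 23, 2051: 31 days (July has 31).
Aug 23, 2051 → Sep 23, 2051: 31 days (August has 31).
Sep 23, 2051 → Oct 3, 2051: 10 days.
Total: 163 days.

163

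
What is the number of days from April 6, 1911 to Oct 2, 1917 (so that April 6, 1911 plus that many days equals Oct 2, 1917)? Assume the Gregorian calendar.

2371

Apr 6, 1911 → Apr 6, 1912: 366 days (Feb 29, 1912 is in that span).
Apr 6, 1912 → Apr 6, 1913: 365 days.
Apr 6, 1913 → Apr 6, 1914: 365 days.
Apr 6, 1914 → Apr 6, 1915: 365 days.
Apr 6, 1915 → Apr 6, 1916: 366 days (Feb 29, 1916 is in that span).
Apr 6, 1916 → Apr 6, 1917: 365 days.
Apr 6, 1917 → May 6, 1917: 30 days (April has 30).
May 6, 1917 → Jun 6, 1917: 31 days (May has 31).
Jun 6, 1917 → Jul 6, 1917: 30 days (June has 30).
Jul 6, 1917 → Aug 6, 1917: 31 days (July has 31).
Aug 6, 1917 → Sep 6, 1917: 31 days (August has 31).
Sep 6, 1917 → Oct 2, 1917: 26 days.
Total: 2371 days.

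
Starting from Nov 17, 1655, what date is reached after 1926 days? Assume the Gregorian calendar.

February 24, 1661

+366 (one year; includes Feb 29, 1656) → Nov 17, 1656 (1560 left).
+365 (one year) → Nov 17, 1657 (1195 left).
+365 (one year) → Nov 17, 1658 (830 left).
+365 (one year) → Nov 17, 1659 (465 left).
+366 (one year; includes Feb 29, 1660) → Nov 17, 1660 (99 left).
Nov has 30 days: +14 → Dec 1, 1660 (85 left).
Dec has 31 days: +31 → Jan 1, 1661 (54 left).
Jan has 31 days: +31 → Feb 1, 1661 (23 left).
+23 → Feb 24, 1661.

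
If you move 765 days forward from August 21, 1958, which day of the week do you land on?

First find the weekday of Aug 21, 1958. Doomsday rule: the anchor day for the 1900s is Wednesday. For year 58: 58÷12 = 4 r 10, and 10÷4 = 2, so 4+10+2 = 16.
Wednesday + 16 ≡ Friday — that's 1958's doomsday.
In August the doomsday date is Aug 8.
Aug 21 is 13 days after Aug 8; 13 mod 7 = 6, so Friday + 6 = Thursday.
765 mod 7 = 2, so 765 days after a Thursday is Thursday + 2 = Saturday.

Saturday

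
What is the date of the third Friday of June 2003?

June 1, 2003 is a Sunday.
The first Friday is therefore June 6 (5 days later).
The third Friday is 6 + 2×7 = June 20.

June 20, 2003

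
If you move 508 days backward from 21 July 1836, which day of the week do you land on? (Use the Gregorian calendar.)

Sunday

First find the weekday of Jul 21, 1836. Doomsday rule: the anchor day for the 1800s is Friday. For year 36: 36÷12 = 3 r 0, and 0÷4 = 0, so 3+0+0 = 3.
Friday + 3 ≡ Monday — that's 1836's doomsday.
In July the doomsday date is Jul 11.
Jul 21 is 10 days after Jul 11; 10 mod 7 = 3, so Monday + 3 = Thursday.
508 mod 7 = 4, so 508 days before a Thursday is Thursday − 4 = Sunday.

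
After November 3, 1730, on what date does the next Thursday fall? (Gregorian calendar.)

Nov 3, 1730 is a Friday.
From Friday to the next Thursday is 6 days.
Nov 3, 1730 + 6 = Nov 9, 1730.

November 9, 1730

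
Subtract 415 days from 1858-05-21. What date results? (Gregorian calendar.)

−365 (one year) → May 21, 1857 (50 left).
−21 → Apr 30, 1857 (end of Apr, 30 days; 29 left).
−29 → Apr 1, 1857.

April 1, 1857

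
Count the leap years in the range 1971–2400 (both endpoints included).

105

Multiples of 4 in [1971,2400]: 108.
Of those, multiples of 100: 5 (not leap unless ÷400).
Multiples of 400: 2.
Leap years = 108 − 5 + 2 = 105.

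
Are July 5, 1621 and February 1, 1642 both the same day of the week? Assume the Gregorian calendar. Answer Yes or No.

From Jul 5, 1621 to Feb 1, 1642 is 7516 days.
7516 mod 7 = 5, so they are different weekdays.
(Jul 5, 1621 is a Monday; Feb 1, 1642 is a Saturday.)

No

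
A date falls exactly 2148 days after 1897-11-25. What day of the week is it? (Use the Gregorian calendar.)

Nov 25, 1897 is a Thursday.
2148 mod 7 = 6, so 2148 days after a Thursday is Thursday + 6 = Wednesday.

Wednesday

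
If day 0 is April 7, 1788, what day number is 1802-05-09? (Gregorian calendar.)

5144

Apr 7, 1788 → Apr 7, 1789: 365 days.
Apr 7, 1789 → Apr 7, 1790: 365 days.
Apr 7, 1790 → Apr 7, 1791: 365 days.
Apr 7, 1791 → Apr 7, 1792: 366 days (Feb 29, 1792 is in that span).
Apr 7, 1792 → Apr 7, 1793: 365 days.
Apr 7, 1793 → Apr 7, 1794: 365 days.
Apr 7, 1794 → Apr 7, 1795: 365 days.
Apr 7, 1795 → Apr 7, 1796: 366 days (Feb 29, 1796 is in that span).
Apr 7, 1796 → Apr 7, 1797: 365 days.
Apr 7, 1797 → Apr 7, 1798: 365 days.
Apr 7, 1798 → Apr 7, 1799: 365 days.
Apr 7, 1799 → Apr 7, 1800: 365 days.
Apr 7, 1800 → Apr 7, 1801: 365 days.
Apr 7, 1801 → May 7, 1801: 30 days (April has 30).
May 7, 1801 → Jun 7, 1801: 31 days (May has 31).
Jun 7, 1801 → Jul 7, 1801: 30 days (June has 30).
Jul 7, 1801 → Aug 7, 1801: 31 days (July has 31).
Aug 7, 1801 → Sep 7, 1801: 31 days (August has 31).
Sep 7, 1801 → Oct 7, 1801: 30 days (September has 30).
Oct 7, 1801 → Nov 7, 1801: 31 days (October has 31).
Nov 7, 1801 → Dec 7, 1801: 30 days (November has 30).
Dec 7, 1801 → Jan 7, 1802: 31 days (December has 31).
Jan 7, 1802 → Feb 7, 1802: 31 days (January has 31).
Feb 7, 1802 → Mar 7, 1802: 28 days (February has 28).
Mar 7, 1802 → Apr 7, 1802: 31 days (March has 31).
Apr 7, 1802 → May 7, 1802: 30 days (April has 30).
May 7, 1802 → May 9, 1802: 2 days.
Total: 5144 days.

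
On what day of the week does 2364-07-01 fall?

Doomsday rule: the anchor day for the 2300s is Wednesday. For year 64: 64÷12 = 5 r 4, and 4÷4 = 1, so 5+4+1 = 10.
Wednesday + 10 ≡ Saturday — that's 2364's doomsday.
In July the doomsday date is Jul 11.
Jul 1 is 10 days before Jul 11; 10 mod 7 = 3, so Saturday − 3 = Wednesday.

Wednesday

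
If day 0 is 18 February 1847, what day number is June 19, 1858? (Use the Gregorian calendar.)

Feb 18, 1847 → Feb 18, 1848: 365 days.
Feb 18, 1848 → Feb 18, 1849: 366 days (Feb 29, 1848 is in that span).
Feb 18, 1849 → Feb 18, 1850: 365 days.
Feb 18, 1850 → Feb 18, 1851: 365 days.
Feb 18, 1851 → Feb 18, 1852: 365 days.
Feb 18, 1852 → Feb 18, 1853: 366 days (Feb 29, 1852 is in that span).
Feb 18, 1853 → Feb 18, 1854: 365 days.
Feb 18, 1854 → Feb 18, 1855: 365 days.
Feb 18, 1855 → Feb 18, 1856: 365 days.
Feb 18, 1856 → Feb 18, 1857: 366 days (Feb 29, 1856 is in that span).
Feb 18, 1857 → Feb 18, 1858: 365 days.
Feb 18, 1858 → Mar 18, 1858: 28 days (February has 28).
Mar 18, 1858 → Apr 18, 1858: 31 days (March has 31).
Apr 18, 1858 → May 18, 1858: 30 days (April has 30).
May 18, 1858 → Jun 18, 1858: 31 days (May has 31).
Jun 18, 1858 → Jun 19, 1858: 1 days.
Total: 4139 days.

4139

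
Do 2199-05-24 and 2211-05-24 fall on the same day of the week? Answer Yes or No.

Yes

From May 24, 2199 to May 24, 2211 is 4382 days.
4382 mod 7 = 0, so they are the same weekday.
(May 24, 2199 is a Friday; May 24, 2211 is a Friday.)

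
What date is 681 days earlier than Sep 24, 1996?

November 13, 1994

−366 (one year; includes Feb 29, 1996) → Sep 24, 1995 (315 left).
−24 → Aug 31, 1995 (end of Aug, 31 days; 291 left).
−31 → Jul 31, 1995 (end of Jul, 31 days; 260 left).
−31 → Jun 30, 1995 (end of Jun, 30 days; 229 left).
−30 → May 31, 1995 (end of May, 31 days; 199 left).
−31 → Apr 30, 1995 (end of Apr, 30 days; 168 left).
−30 → Mar 31, 1995 (end of Mar, 31 days; 138 left).
−31 → Feb 28, 1995 (end of Feb, 28 days; 107 left).
−28 → Jan 31, 1995 (end of Jan, 31 days; 79 left).
−31 → Dec 31, 1994 (end of Dec, 31 days; 48 left).
−31 → Nov 30, 1994 (end of Nov, 30 days; 17 left).
−17 → Nov 13, 1994.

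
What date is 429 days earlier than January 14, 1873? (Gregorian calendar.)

−366 (one year; includes Feb 29, 1872) → Jan 14, 1872 (63 left).
−14 → Dec 31, 1871 (end of Dec, 31 days; 49 left).
−31 → Nov 30, 1871 (end of Nov, 30 days; 18 left).
−18 → Nov 12, 1871.

November 12, 1871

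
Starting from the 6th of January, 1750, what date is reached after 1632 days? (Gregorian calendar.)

June 26, 1754

+365 (one year) → Jan 6, 1751 (1267 left).
+365 (one year) → Jan 6, 1752 (902 left).
+366 (one year; includes Feb 29, 1752) → Jan 6, 1753 (536 left).
+365 (one year) → Jan 6, 1754 (171 left).
Jan has 31 days: +26 → Feb 1, 1754 (145 left).
Feb has 28 days: +28 → Mar 1, 1754 (117 left).
Mar has 31 days: +31 → Apr 1, 1754 (86 left).
Apr has 30 days: +30 → May 1, 1754 (56 left).
May has 31 days: +31 → Jun 1, 1754 (25 left).
+25 → Jun 26, 1754.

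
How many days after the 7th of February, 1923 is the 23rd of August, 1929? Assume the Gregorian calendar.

2389

Feb 7, 1923 → Feb 7, 1924: 365 days.
Feb 7, 1924 → Feb 7, 1925: 366 days (Feb 29, 1924 is in that span).
Feb 7, 1925 → Feb 7, 1926: 365 days.
Feb 7, 1926 → Feb 7, 1927: 365 days.
Feb 7, 1927 → Feb 7, 1928: 365 days.
Feb 7, 1928 → Feb 7, 1929: 366 days (Feb 29, 1928 is in that span).
Feb 7, 1929 → Mar 7, 1929: 28 days (February has 28).
Mar 7, 1929 → Apr 7, 1929: 31 days (March has 31).
Apr 7, 1929 → May 7, 1929: 30 days (April has 30).
May 7, 1929 → Jun 7, 1929: 31 days (May has 31).
Jun 7, 1929 → Jul 7, 1929: 30 days (June has 30).
Jul 7, 1929 → Aug 7, 1929: 31 days (July has 31).
Aug 7, 1929 → Aug 23, 1929: 16 days.
Total: 2389 days.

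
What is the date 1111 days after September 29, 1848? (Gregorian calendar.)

+365 (one year) → Sep 29, 1849 (746 left).
+365 (one year) → Sep 29, 1850 (381 left).
Sep has 30 days: +2 → Oct 1, 1850 (379 left).
Oct has 31 days: +31 → Nov 1, 1850 (348 left).
Nov has 30 days: +30 → Dec 1, 1850 (318 left).
Dec has 31 days: +31 → Jan 1, 1851 (287 left).
Jan has 31 days: +31 → Feb 1, 1851 (256 left).
Feb has 28 days: +28 → Mar 1, 1851 (228 left).
Mar has 31 days: +31 → Apr 1, 1851 (197 left).
Apr has 30 days: +30 → May 1, 1851 (167 left).
May has 31 days: +31 → Jun 1, 1851 (136 left).
Jun has 30 days: +30 → Jul 1, 1851 (106 left).
Jul has 31 days: +31 → Aug 1, 1851 (75 left).
Aug has 31 days: +31 → Sep 1, 1851 (44 left).
Sep has 30 days: +30 → Oct 1, 1851 (14 left).
+14 → Oct 15, 1851.

October 15, 1851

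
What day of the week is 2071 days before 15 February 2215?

Thursday

Feb 15, 2215 is a Wednesday.
2071 mod 7 = 6, so 2071 days before a Wednesday is Wednesday − 6 = Thursday.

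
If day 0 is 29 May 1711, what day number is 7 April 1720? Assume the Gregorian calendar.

3236

May 29, 1711 → May 29, 1712: 366 days (Feb 29, 1712 is in that span).
May 29, 1712 → May 29, 1713: 365 days.
May 29, 1713 → May 29, 1714: 365 days.
May 29, 1714 → May 29, 1715: 365 days.
May 29, 1715 → May 29, 1716: 366 days (Feb 29, 1716 is in that span).
May 29, 1716 → May 29, 1717: 365 days.
May 29, 1717 → May 29, 1718: 365 days.
May 29, 1718 → May 29, 1719: 365 days.
May 29, 1719 → Jun 29, 1719: 31 days (May has 31).
Jun 29, 1719 → Jul 29, 1719: 30 days (June has 30).
Jul 29, 1719 → Aug 29, 1719: 31 days (July has 31).
Aug 29, 1719 → Sep 29, 1719: 31 days (August has 31).
Sep 29, 1719 → Oct 29, 1719: 30 days (September has 30).
Oct 29, 1719 → Nov 29, 1719: 31 days (October has 31).
Nov 29, 1719 → Dec 29, 1719: 30 days (November has 30).
Dec 29, 1719 → Jan 29, 1720: 31 days (December has 31).
Jan 29, 1720 → Feb 29, 1720: 31 days (January has 31).
Feb 29, 1720 → Mar 29, 1720: 29 days (February has 29).
Mar 29, 1720 → Apr 7, 1720: 9 days.
Total: 3236 days.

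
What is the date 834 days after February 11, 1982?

May 25, 1984

+365 (one year) → Feb 11, 1983 (469 left).
+365 (one year) → Feb 11, 1984 (104 left).
Feb has 29 days: +19 → Mar 1, 1984 (85 left).
Mar has 31 days: +31 → Apr 1, 1984 (54 left).
Apr has 30 days: +30 → May 1, 1984 (24 left).
+24 → May 25, 1984.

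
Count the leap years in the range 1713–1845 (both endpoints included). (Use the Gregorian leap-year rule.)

Multiples of 4 in [1713,1845]: 33.
Of those, multiples of 100: 1 (not leap unless ÷400).
Multiples of 400: 0.
Leap years = 33 − 1 + 0 = 32.

32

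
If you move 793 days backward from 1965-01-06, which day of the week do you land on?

Jan 6, 1965 is a Wednesday.
793 mod 7 = 2, so 793 days before a Wednesday is Wednesday − 2 = Monday.

Monday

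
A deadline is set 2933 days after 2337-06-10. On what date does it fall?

+365 (one year) → Jun 10, 2338 (2568 left).
+365 (one year) → Jun 10, 2339 (2203 left).
+366 (one year; includes Feb 29, 2340) → Jun 10, 2340 (1837 left).
+365 (one year) → Jun 10, 2341 (1472 left).
+365 (one year) → Jun 10, 2342 (1107 left).
+365 (one year) → Jun 10, 2343 (742 left).
+366 (one year; includes Feb 29, 2344) → Jun 10, 2344 (376 left).
Jun has 30 days: +21 → Jul 1, 2344 (355 left).
Jul has 31 days: +31 → Aug 1, 2344 (324 left).
Aug has 31 days: +31 → Sep 1, 2344 (293 left).
Sep has 30 days: +30 → Oct 1, 2344 (263 left).
Oct has 31 days: +31 → Nov 1, 2344 (232 left).
Nov has 30 days: +30 → Dec 1, 2344 (202 left).
Dec has 31 days: +31 → Jan 1, 2345 (171 left).
Jan has 31 days: +31 → Feb 1, 2345 (140 left).
Feb has 28 days: +28 → Mar 1, 2345 (112 left).
Mar has 31 days: +31 → Apr 1, 2345 (81 left).
Apr has 30 days: +30 → May 1, 2345 (51 left).
May has 31 days: +31 → Jun 1, 2345 (20 left).
+20 → Jun 21, 2345.

June 21, 2345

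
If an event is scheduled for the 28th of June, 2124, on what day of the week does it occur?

Doomsday rule: the anchor day for the 2100s is Sunday. For year 24: 24÷12 = 2 r 0, and 0÷4 = 0, so 2+0+0 = 2.
Sunday + 2 ≡ Tuesday — that's 2124's doomsday.
In June the doomsday date is Jun 6.
Jun 28 is 22 days after Jun 6; 22 mod 7 = 1, so Tuesday + 1 = Wednesday.

Wednesday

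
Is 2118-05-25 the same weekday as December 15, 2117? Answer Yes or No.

Yes

From Dec 15, 2117 to May 25, 2118 is 161 days.
161 mod 7 = 0, so they are the same weekday.
(Dec 15, 2117 is a Wednesday; May 25, 2118 is a Wednesday.)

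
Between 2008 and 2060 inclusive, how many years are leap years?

Multiples of 4 in [2008,2060]: 14.
Of those, multiples of 100: 0 (not leap unless ÷400).
Multiples of 400: 0.
Leap years = 14 − 0 + 0 = 14.

14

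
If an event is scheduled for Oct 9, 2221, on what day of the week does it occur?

Tuesday

Doomsday rule: the anchor day for the 2200s is Friday. For year 21: 21÷12 = 1 r 9, and 9÷4 = 2, so 1+9+2 = 12.
Friday + 12 ≡ Wednesday — that's 2221's doomsday.
In October the doomsday date is Oct 10.
Oct 9 is 1 day before Oct 10; 1 mod 7 = 1, so Wednesday − 1 = Tuesday.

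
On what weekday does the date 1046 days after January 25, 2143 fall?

Monday

Jan 25, 2143 is a Friday.
1046 mod 7 = 3, so 1046 days after a Friday is Friday + 3 = Monday.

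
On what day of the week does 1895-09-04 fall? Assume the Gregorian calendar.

Wednesday

Doomsday rule: the anchor day for the 1800s is Friday. For year 95: 95÷12 = 7 r 11, and 11÷4 = 2, so 7+11+2 = 20.
Friday + 20 ≡ Thursday — that's 1895's doomsday.
In September the doomsday date is Sep 5.
Sep 4 is 1 day before Sep 5; 1 mod 7 = 1, so Thursday − 1 = Wednesday.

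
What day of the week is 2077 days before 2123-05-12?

First find the weekday of May 12, 2123. Doomsday rule: the anchor day for the 2100s is Sunday. For year 23: 23÷12 = 1 r 11, and 11÷4 = 2, so 1+11+2 = 14.
Sunday + 14 ≡ Sunday — that's 2123's doomsday.
In May the doomsday date is May 9.
May 12 is 3 days after May 9; 3 mod 7 = 3, so Sunday + 3 = Wednesday.
2077 mod 7 = 5, so 2077 days before a Wednesday is Wednesday − 5 = Friday.

Friday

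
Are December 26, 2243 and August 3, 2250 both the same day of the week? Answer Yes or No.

From Dec 26, 2243 to Aug 3, 2250 is 2412 days.
2412 mod 7 = 4, so they are different weekdays.
(Dec 26, 2243 is a Tuesday; Aug 3, 2250 is a Saturday.)

No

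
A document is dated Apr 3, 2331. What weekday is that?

Friday

Doomsday rule: the anchor day for the 2300s is Wednesday. For year 31: 31÷12 = 2 r 7, and 7÷4 = 1, so 2+7+1 = 10.
Wednesday + 10 ≡ Saturday — that's 2331's doomsday.
In April the doomsday date is Apr 4.
Apr 3 is 1 day before Apr 4; 1 mod 7 = 1, so Saturday − 1 = Friday.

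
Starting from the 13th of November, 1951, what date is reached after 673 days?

+366 (one year; includes Feb 29, 1952) → Nov 13, 1952 (307 left).
Nov has 30 days: +18 → Dec 1, 1952 (289 left).
Dec has 31 days: +31 → Jan 1, 1953 (258 left).
Jan has 31 days: +31 → Feb 1, 1953 (227 left).
Feb has 28 days: +28 → Mar 1, 1953 (199 left).
Mar has 31 days: +31 → Apr 1, 1953 (168 left).
Apr has 30 days: +30 → May 1, 1953 (138 left).
May has 31 days: +31 → Jun 1, 1953 (107 left).
Jun has 30 days: +30 → Jul 1, 1953 (77 left).
Jul has 31 days: +31 → Aug 1, 1953 (46 left).
Aug has 31 days: +31 → Sep 1, 1953 (15 left).
+15 → Sep 16, 1953.

September 16, 1953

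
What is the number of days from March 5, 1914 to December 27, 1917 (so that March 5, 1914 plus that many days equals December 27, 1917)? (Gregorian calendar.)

1393

Mar 5, 1914 → Mar 5, 1915: 365 days.
Mar 5, 1915 → Mar 5, 1916: 366 days (Feb 29, 1916 is in that span).
Mar 5, 1916 → Mar 5, 1917: 365 days.
Mar 5, 1917 → Apr 5, 1917: 31 days (March has 31).
Apr 5, 1917 → May 5, 1917: 30 days (April has 30).
May 5, 1917 → Jun 5, 1917: 31 days (May has 31).
Jun 5, 1917 → Jul 5, 1917: 30 days (June has 30).
Jul 5, 1917 → Aug 5, 1917: 31 days (July has 31).
Aug 5, 1917 → Sep 5, 1917: 31 days (August has 31).
Sep 5, 1917 → Oct 5, 1917: 30 days (September has 30).
Oct 5, 1917 → Nov 5, 1917: 31 days (October has 31).
Nov 5, 1917 → Dec 5, 1917: 30 days (November has 30).
Dec 5, 1917 → Dec 27, 1917: 22 days.
Total: 1393 days.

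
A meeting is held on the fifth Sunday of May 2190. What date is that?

May 1, 2190 is a Saturday.
The first Sunday is therefore May 2 (1 days later).
The fifth Sunday is 2 + 4×7 = May 30.

May 30, 2190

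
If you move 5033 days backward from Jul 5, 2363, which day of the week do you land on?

First find the weekday of Jul 5, 2363. Doomsday rule: the anchor day for the 2300s is Wednesday. For year 63: 63÷12 = 5 r 3, and 3÷4 = 0, so 5+3+0 = 8.
Wednesday + 8 ≡ Thursday — that's 2363's doomsday.
In July the doomsday date is Jul 11.
Jul 5 is 6 days before Jul 11; 6 mod 7 = 6, so Thursday − 6 = Friday.
5033 mod 7 = 0, so 5033 days before a Friday is Friday − 0 = Friday.

Friday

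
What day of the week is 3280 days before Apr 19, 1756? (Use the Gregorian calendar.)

First find the weekday of Apr 19, 1756. Doomsday rule: the anchor day for the 1700s is Sunday. For year 56: 56÷12 = 4 r 8, and 8÷4 = 2, so 4+8+2 = 14.
Sunday + 14 ≡ Sunday — that's 1756's doomsday.
In April the doomsday date is Apr 4.
Apr 19 is 15 days after Apr 4; 15 mod 7 = 1, so Sunday + 1 = Monday.
3280 mod 7 = 4, so 3280 days before a Monday is Monday − 4 = Thursday.

Thursday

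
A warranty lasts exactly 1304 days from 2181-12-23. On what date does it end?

July 19, 2185

+365 (one year) → Dec 23, 2182 (939 left).
+365 (one year) → Dec 23, 2183 (574 left).
+366 (one year; includes Feb 29, 2184) → Dec 23, 2184 (208 left).
Dec has 31 days: +9 → Jan 1, 2185 (199 left).
Jan has 31 days: +31 → Feb 1, 2185 (168 left).
Feb has 28 days: +28 → Mar 1, 2185 (140 left).
Mar has 31 days: +31 → Apr 1, 2185 (109 left).
Apr has 30 days: +30 → May 1, 2185 (79 left).
May has 31 days: +31 → Jun 1, 2185 (48 left).
Jun has 30 days: +30 → Jul 1, 2185 (18 left).
+18 → Jul 19, 2185.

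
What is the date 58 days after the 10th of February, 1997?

April 9, 1997

Feb has 28 days: +19 → Mar 1, 1997 (39 left).
Mar has 31 days: +31 → Apr 1, 1997 (8 left).
+8 → Apr 9, 1997.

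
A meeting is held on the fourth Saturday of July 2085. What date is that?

July 1, 2085 is a Sunday.
The first Saturday is therefore July 7 (6 days later).
The fourth Saturday is 7 + 3×7 = July 28.

July 28, 2085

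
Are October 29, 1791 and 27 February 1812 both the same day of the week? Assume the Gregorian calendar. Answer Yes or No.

From Oct 29, 1791 to Feb 27, 1812 is 7425 days.
7425 mod 7 = 5, so they are different weekdays.
(Oct 29, 1791 is a Saturday; Feb 27, 1812 is a Thursday.)

No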